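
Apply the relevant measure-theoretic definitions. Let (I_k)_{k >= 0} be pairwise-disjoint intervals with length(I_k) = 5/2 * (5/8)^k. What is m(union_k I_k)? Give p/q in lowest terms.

By countable additivity of the Lebesgue measure on pairwise disjoint measurable sets,
  m(union_{k >= 0} I_k) = sum_{k >= 0} m(I_k) = sum_{k >= 0} a * r^k,
  with a = 5/2 and r = 5/8.
Since 0 < r = 5/8 < 1, the geometric series converges:
  sum_{k >= 0} a * r^k = a / (1 - r).
  = 5/2 / (1 - 5/8)
  = 5/2 / (3/8)
  = 20/3.

20/3


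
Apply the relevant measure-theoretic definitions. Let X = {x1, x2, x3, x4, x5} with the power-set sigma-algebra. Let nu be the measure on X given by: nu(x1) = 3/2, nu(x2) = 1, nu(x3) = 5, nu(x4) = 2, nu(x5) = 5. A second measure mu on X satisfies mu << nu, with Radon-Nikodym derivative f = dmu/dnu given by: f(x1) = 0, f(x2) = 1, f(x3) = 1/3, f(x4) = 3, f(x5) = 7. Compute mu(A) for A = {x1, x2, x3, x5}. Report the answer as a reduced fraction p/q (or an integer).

By the defining property of the Radon-Nikodym derivative, for every measurable set A,
  mu(A) = integral_A f dnu.
Since nu is a discrete measure concentrated on the atoms of X, the integral over A reduces to the sum
  mu(A) = sum_{x in A} f(x) * nu({x}).
Computing each term:
  x1: f(x1) * nu(x1) = 0 * 3/2 = 0.
  x2: f(x2) * nu(x2) = 1 * 1 = 1.
  x3: f(x3) * nu(x3) = 1/3 * 5 = 5/3.
  x5: f(x5) * nu(x5) = 7 * 5 = 35.
Summing: mu(A) = 0 + 1 + 5/3 + 35 = 113/3.

113/3


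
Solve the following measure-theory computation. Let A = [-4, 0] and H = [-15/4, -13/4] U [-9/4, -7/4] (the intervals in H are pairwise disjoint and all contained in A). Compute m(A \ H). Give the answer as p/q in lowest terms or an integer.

The ambient interval has length m(A) = 0 - (-4) = 4.
Since the holes are disjoint and sit inside A, by finite additivity
  m(H) = sum_i (b_i - a_i), and m(A \ H) = m(A) - m(H).
Computing the hole measures:
  m(H_1) = -13/4 - (-15/4) = 1/2.
  m(H_2) = -7/4 - (-9/4) = 1/2.
Summed: m(H) = 1/2 + 1/2 = 1.
So m(A \ H) = 4 - 1 = 3.

3


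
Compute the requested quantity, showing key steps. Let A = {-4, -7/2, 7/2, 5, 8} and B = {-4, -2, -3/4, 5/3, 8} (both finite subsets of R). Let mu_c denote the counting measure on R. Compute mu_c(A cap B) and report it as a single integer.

Counting measure on a finite set equals cardinality. mu_c(A cap B) = |A cap B| (elements appearing in both).
Enumerating the elements of A that also lie in B gives 2 element(s).
So mu_c(A cap B) = 2.

2


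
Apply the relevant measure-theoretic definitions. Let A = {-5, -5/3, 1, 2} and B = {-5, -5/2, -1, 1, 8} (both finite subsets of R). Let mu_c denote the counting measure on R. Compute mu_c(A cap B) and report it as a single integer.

Counting measure on a finite set equals cardinality. mu_c(A cap B) = |A cap B| (elements appearing in both).
Enumerating the elements of A that also lie in B gives 2 element(s).
So mu_c(A cap B) = 2.

2


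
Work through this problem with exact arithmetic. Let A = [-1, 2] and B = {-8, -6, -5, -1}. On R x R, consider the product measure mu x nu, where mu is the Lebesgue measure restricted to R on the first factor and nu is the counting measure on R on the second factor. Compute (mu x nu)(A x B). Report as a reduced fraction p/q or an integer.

For a measurable rectangle A x B, the product measure satisfies
  (mu x nu)(A x B) = mu(A) * nu(B).
  mu(A) = 3.
  nu(B) = 4.
  (mu x nu)(A x B) = 3 * 4 = 12.

12


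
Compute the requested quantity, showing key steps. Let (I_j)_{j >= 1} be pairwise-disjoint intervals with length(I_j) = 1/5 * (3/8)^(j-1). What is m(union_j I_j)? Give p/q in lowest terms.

By countable additivity of the Lebesgue measure on pairwise disjoint measurable sets,
  m(union_{j >= 1} I_j) = sum_{j >= 1} m(I_j) = sum_{j >= 1} a * r^(j-1),
  with a = 1/5 and r = 3/8.
Since 0 < r = 3/8 < 1, the geometric series converges:
  sum_{j >= 1} a * r^(j-1) = a / (1 - r).
  = 1/5 / (1 - 3/8)
  = 1/5 / (5/8)
  = 8/25.

8/25


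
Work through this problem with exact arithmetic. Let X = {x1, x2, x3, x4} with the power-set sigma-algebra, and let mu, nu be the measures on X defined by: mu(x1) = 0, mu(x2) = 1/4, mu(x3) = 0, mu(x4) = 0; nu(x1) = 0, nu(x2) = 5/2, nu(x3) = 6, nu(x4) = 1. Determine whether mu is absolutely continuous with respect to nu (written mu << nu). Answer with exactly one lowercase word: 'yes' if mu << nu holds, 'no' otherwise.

mu << nu means: every nu-null measurable set is also mu-null; equivalently, for every atom x, if nu({x}) = 0 then mu({x}) = 0.
Checking each atom:
  x1: nu = 0, mu = 0 -> consistent with mu << nu.
  x2: nu = 5/2 > 0 -> no constraint.
  x3: nu = 6 > 0 -> no constraint.
  x4: nu = 1 > 0 -> no constraint.
No atom violates the condition. Therefore mu << nu.

yes


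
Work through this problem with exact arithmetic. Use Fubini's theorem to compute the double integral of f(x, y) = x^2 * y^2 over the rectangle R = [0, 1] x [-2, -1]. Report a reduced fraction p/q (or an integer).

f(x, y) is a tensor product of a function of x and a function of y, and both factors are bounded continuous (hence Lebesgue integrable) on the rectangle, so Fubini's theorem applies:
  integral_R f d(m x m) = (integral_a1^b1 x^2 dx) * (integral_a2^b2 y^2 dy).
Inner integral in x: integral_{0}^{1} x^2 dx = (1^3 - 0^3)/3
  = 1/3.
Inner integral in y: integral_{-2}^{-1} y^2 dy = ((-1)^3 - (-2)^3)/3
  = 7/3.
Product: (1/3) * (7/3) = 7/9.

7/9


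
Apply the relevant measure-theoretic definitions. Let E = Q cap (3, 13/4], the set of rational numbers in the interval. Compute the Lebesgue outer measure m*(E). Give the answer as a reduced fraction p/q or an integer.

The set Q cap (3, 13/4] is countable (a subset of the countable set Q). Lebesgue outer measure of any countable set is 0: each singleton {q} has m*({q}) = 0, and by countable subadditivity m*(union_k {q_k}) <= sum_k m*({q_k}) = sum_k 0 = 0. The reverse inequality m*(E) >= 0 is automatic. So m*(Q cap (3, 13/4]) = 0.

0


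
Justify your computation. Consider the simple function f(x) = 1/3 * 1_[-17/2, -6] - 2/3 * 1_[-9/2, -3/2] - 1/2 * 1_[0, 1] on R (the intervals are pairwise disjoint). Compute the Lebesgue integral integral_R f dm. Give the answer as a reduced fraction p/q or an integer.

For a simple function f = sum_i c_i * 1_{A_i} with disjoint A_i,
  integral f dm = sum_i c_i * m(A_i).
Lengths of the A_i:
  m(A_1) = -6 - (-17/2) = 5/2.
  m(A_2) = -3/2 - (-9/2) = 3.
  m(A_3) = 1 - 0 = 1.
Contributions c_i * m(A_i):
  (1/3) * (5/2) = 5/6.
  (-2/3) * (3) = -2.
  (-1/2) * (1) = -1/2.
Total: 5/6 - 2 - 1/2 = -5/3.

-5/3


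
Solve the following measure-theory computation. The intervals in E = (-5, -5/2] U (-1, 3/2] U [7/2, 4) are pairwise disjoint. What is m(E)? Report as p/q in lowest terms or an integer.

For pairwise disjoint intervals, m(union_i I_i) = sum_i m(I_i),
and m is invariant under swapping open/closed endpoints (single points have measure 0).
So m(E) = sum_i (b_i - a_i).
  I_1 has length -5/2 - (-5) = 5/2.
  I_2 has length 3/2 - (-1) = 5/2.
  I_3 has length 4 - 7/2 = 1/2.
Summing:
  m(E) = 5/2 + 5/2 + 1/2 = 11/2.

11/2


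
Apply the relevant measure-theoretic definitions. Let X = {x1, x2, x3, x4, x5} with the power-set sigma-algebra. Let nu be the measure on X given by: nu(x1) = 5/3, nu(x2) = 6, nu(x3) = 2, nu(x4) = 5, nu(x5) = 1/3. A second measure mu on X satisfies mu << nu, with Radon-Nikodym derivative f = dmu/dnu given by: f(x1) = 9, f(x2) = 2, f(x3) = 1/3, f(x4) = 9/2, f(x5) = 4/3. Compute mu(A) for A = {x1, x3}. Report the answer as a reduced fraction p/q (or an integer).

By the defining property of the Radon-Nikodym derivative, for every measurable set A,
  mu(A) = integral_A f dnu.
Since nu is a discrete measure concentrated on the atoms of X, the integral over A reduces to the sum
  mu(A) = sum_{x in A} f(x) * nu({x}).
Computing each term:
  x1: f(x1) * nu(x1) = 9 * 5/3 = 15.
  x3: f(x3) * nu(x3) = 1/3 * 2 = 2/3.
Summing: mu(A) = 15 + 2/3 = 47/3.

47/3


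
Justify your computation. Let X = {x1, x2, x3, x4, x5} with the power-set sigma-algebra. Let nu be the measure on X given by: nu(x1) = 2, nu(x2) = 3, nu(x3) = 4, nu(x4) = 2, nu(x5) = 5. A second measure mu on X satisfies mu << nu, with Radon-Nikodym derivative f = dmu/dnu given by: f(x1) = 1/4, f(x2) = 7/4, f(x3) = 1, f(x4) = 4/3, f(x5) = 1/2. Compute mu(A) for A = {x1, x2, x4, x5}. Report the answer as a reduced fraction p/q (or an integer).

By the defining property of the Radon-Nikodym derivative, for every measurable set A,
  mu(A) = integral_A f dnu.
Since nu is a discrete measure concentrated on the atoms of X, the integral over A reduces to the sum
  mu(A) = sum_{x in A} f(x) * nu({x}).
Computing each term:
  x1: f(x1) * nu(x1) = 1/4 * 2 = 1/2.
  x2: f(x2) * nu(x2) = 7/4 * 3 = 21/4.
  x4: f(x4) * nu(x4) = 4/3 * 2 = 8/3.
  x5: f(x5) * nu(x5) = 1/2 * 5 = 5/2.
Summing: mu(A) = 1/2 + 21/4 + 8/3 + 5/2 = 131/12.

131/12


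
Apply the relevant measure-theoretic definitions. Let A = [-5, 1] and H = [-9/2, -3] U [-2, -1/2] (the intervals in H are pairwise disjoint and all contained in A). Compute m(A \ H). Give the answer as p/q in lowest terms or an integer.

The ambient interval has length m(A) = 1 - (-5) = 6.
Since the holes are disjoint and sit inside A, by finite additivity
  m(H) = sum_i (b_i - a_i), and m(A \ H) = m(A) - m(H).
Computing the hole measures:
  m(H_1) = -3 - (-9/2) = 3/2.
  m(H_2) = -1/2 - (-2) = 3/2.
Summed: m(H) = 3/2 + 3/2 = 3.
So m(A \ H) = 6 - 3 = 3.

3


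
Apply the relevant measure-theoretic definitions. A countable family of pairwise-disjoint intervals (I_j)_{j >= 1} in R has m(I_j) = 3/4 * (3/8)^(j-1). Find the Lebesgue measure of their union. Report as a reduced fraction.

By countable additivity of the Lebesgue measure on pairwise disjoint measurable sets,
  m(union_{j >= 1} I_j) = sum_{j >= 1} m(I_j) = sum_{j >= 1} a * r^(j-1),
  with a = 3/4 and r = 3/8.
Since 0 < r = 3/8 < 1, the geometric series converges:
  sum_{j >= 1} a * r^(j-1) = a / (1 - r).
  = 3/4 / (1 - 3/8)
  = 3/4 / (5/8)
  = 6/5.

6/5


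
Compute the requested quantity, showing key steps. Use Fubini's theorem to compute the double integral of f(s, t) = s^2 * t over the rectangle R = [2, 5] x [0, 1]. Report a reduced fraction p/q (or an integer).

f(s, t) is a tensor product of a function of s and a function of t, and both factors are bounded continuous (hence Lebesgue integrable) on the rectangle, so Fubini's theorem applies:
  integral_R f d(m x m) = (integral_a1^b1 s^2 ds) * (integral_a2^b2 t dt).
Inner integral in s: integral_{2}^{5} s^2 ds = (5^3 - 2^3)/3
  = 39.
Inner integral in t: integral_{0}^{1} t dt = (1^2 - 0^2)/2
  = 1/2.
Product: (39) * (1/2) = 39/2.

39/2


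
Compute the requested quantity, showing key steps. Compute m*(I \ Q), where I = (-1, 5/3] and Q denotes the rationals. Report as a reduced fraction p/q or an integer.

The interval I = (-1, 5/3] has m(I) = 5/3 - (-1) = 8/3 (endpoints are measure-zero, so open/closed/half-open agree). Write I = (I cap Q) u (I \ Q). The rationals in I are countable, so m*(I cap Q) = 0 (cover each rational by intervals whose total length is arbitrarily small). By countable subadditivity m*(I) <= m*(I cap Q) + m*(I \ Q), hence m*(I \ Q) >= m(I) = 8/3. The reverse inequality m*(I \ Q) <= m*(I) = 8/3 is trivial since (I \ Q) is a subset of I. Therefore m*(I \ Q) = 8/3.

8/3


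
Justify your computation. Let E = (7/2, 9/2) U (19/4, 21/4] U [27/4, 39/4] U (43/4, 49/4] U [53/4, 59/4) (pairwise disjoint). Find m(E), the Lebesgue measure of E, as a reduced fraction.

For pairwise disjoint intervals, m(union_i I_i) = sum_i m(I_i),
and m is invariant under swapping open/closed endpoints (single points have measure 0).
So m(E) = sum_i (b_i - a_i).
  I_1 has length 9/2 - 7/2 = 1.
  I_2 has length 21/4 - 19/4 = 1/2.
  I_3 has length 39/4 - 27/4 = 3.
  I_4 has length 49/4 - 43/4 = 3/2.
  I_5 has length 59/4 - 53/4 = 3/2.
Summing:
  m(E) = 1 + 1/2 + 3 + 3/2 + 3/2 = 15/2.

15/2


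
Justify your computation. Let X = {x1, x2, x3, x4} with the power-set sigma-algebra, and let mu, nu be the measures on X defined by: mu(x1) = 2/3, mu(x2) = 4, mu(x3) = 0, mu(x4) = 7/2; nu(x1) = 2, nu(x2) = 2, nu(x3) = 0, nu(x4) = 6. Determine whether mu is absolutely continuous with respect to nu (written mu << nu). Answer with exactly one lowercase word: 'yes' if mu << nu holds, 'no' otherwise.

mu << nu means: every nu-null measurable set is also mu-null; equivalently, for every atom x, if nu({x}) = 0 then mu({x}) = 0.
Checking each atom:
  x1: nu = 2 > 0 -> no constraint.
  x2: nu = 2 > 0 -> no constraint.
  x3: nu = 0, mu = 0 -> consistent with mu << nu.
  x4: nu = 6 > 0 -> no constraint.
No atom violates the condition. Therefore mu << nu.

yes


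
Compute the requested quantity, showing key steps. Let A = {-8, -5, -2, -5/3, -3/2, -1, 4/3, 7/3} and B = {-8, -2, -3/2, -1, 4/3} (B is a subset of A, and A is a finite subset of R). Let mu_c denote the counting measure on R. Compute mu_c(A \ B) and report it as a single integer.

Counting measure assigns mu_c(E) = |E| (number of elements) when E is finite. For B subset A, A \ B is the set of elements of A not in B, so |A \ B| = |A| - |B|.
|A| = 8, |B| = 5, so mu_c(A \ B) = 8 - 5 = 3.

3


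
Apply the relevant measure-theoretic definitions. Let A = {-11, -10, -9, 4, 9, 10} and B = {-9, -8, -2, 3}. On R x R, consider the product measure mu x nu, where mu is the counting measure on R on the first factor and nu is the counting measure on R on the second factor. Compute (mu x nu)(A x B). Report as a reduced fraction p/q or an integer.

For a measurable rectangle A x B, the product measure satisfies
  (mu x nu)(A x B) = mu(A) * nu(B).
  mu(A) = 6.
  nu(B) = 4.
  (mu x nu)(A x B) = 6 * 4 = 24.

24


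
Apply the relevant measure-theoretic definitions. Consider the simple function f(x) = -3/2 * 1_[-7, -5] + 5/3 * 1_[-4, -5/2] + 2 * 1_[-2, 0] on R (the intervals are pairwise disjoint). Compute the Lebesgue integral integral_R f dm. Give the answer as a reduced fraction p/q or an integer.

For a simple function f = sum_i c_i * 1_{A_i} with disjoint A_i,
  integral f dm = sum_i c_i * m(A_i).
Lengths of the A_i:
  m(A_1) = -5 - (-7) = 2.
  m(A_2) = -5/2 - (-4) = 3/2.
  m(A_3) = 0 - (-2) = 2.
Contributions c_i * m(A_i):
  (-3/2) * (2) = -3.
  (5/3) * (3/2) = 5/2.
  (2) * (2) = 4.
Total: -3 + 5/2 + 4 = 7/2.

7/2


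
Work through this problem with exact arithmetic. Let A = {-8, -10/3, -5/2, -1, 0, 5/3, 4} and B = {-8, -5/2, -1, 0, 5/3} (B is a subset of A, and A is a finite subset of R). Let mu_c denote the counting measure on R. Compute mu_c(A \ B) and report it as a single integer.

Counting measure assigns mu_c(E) = |E| (number of elements) when E is finite. For B subset A, A \ B is the set of elements of A not in B, so |A \ B| = |A| - |B|.
|A| = 7, |B| = 5, so mu_c(A \ B) = 7 - 5 = 2.

2


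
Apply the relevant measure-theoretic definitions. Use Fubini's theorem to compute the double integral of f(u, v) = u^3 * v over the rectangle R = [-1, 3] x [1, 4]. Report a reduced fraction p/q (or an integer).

f(u, v) is a tensor product of a function of u and a function of v, and both factors are bounded continuous (hence Lebesgue integrable) on the rectangle, so Fubini's theorem applies:
  integral_R f d(m x m) = (integral_a1^b1 u^3 du) * (integral_a2^b2 v dv).
Inner integral in u: integral_{-1}^{3} u^3 du = (3^4 - (-1)^4)/4
  = 20.
Inner integral in v: integral_{1}^{4} v dv = (4^2 - 1^2)/2
  = 15/2.
Product: (20) * (15/2) = 150.

150


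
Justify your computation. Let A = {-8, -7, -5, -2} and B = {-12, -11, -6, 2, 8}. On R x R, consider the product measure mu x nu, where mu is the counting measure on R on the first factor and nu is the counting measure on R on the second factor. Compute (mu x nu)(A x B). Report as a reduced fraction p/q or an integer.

For a measurable rectangle A x B, the product measure satisfies
  (mu x nu)(A x B) = mu(A) * nu(B).
  mu(A) = 4.
  nu(B) = 5.
  (mu x nu)(A x B) = 4 * 5 = 20.

20


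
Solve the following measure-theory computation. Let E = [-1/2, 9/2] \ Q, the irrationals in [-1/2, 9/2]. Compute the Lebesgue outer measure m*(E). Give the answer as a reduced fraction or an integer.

The interval I = [-1/2, 9/2] has m(I) = 9/2 - (-1/2) = 5 (endpoints are measure-zero, so open/closed/half-open agree). Write I = (I cap Q) u (I \ Q). The rationals in I are countable, so m*(I cap Q) = 0 (cover each rational by intervals whose total length is arbitrarily small). By countable subadditivity m*(I) <= m*(I cap Q) + m*(I \ Q), hence m*(I \ Q) >= m(I) = 5. The reverse inequality m*(I \ Q) <= m*(I) = 5 is trivial since (I \ Q) is a subset of I. Therefore m*(I \ Q) = 5.

5


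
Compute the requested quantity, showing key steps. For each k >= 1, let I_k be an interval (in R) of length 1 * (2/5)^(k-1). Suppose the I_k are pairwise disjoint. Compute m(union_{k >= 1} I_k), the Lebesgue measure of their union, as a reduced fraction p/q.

By countable additivity of the Lebesgue measure on pairwise disjoint measurable sets,
  m(union_{k >= 1} I_k) = sum_{k >= 1} m(I_k) = sum_{k >= 1} a * r^(k-1),
  with a = 1 and r = 2/5.
Since 0 < r = 2/5 < 1, the geometric series converges:
  sum_{k >= 1} a * r^(k-1) = a / (1 - r).
  = 1 / (1 - 2/5)
  = 1 / (3/5)
  = 5/3.

5/3


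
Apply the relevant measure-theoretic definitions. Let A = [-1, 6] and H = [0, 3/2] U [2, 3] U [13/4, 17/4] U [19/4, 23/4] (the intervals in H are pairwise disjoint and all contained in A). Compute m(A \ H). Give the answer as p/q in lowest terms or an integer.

The ambient interval has length m(A) = 6 - (-1) = 7.
Since the holes are disjoint and sit inside A, by finite additivity
  m(H) = sum_i (b_i - a_i), and m(A \ H) = m(A) - m(H).
Computing the hole measures:
  m(H_1) = 3/2 - 0 = 3/2.
  m(H_2) = 3 - 2 = 1.
  m(H_3) = 17/4 - 13/4 = 1.
  m(H_4) = 23/4 - 19/4 = 1.
Summed: m(H) = 3/2 + 1 + 1 + 1 = 9/2.
So m(A \ H) = 7 - 9/2 = 5/2.

5/2


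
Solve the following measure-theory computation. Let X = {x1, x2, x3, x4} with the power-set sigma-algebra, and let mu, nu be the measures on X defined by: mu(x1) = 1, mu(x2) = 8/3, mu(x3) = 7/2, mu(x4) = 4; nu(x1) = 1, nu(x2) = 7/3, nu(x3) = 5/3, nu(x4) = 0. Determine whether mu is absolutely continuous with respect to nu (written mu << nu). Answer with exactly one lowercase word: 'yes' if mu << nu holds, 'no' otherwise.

mu << nu means: every nu-null measurable set is also mu-null; equivalently, for every atom x, if nu({x}) = 0 then mu({x}) = 0.
Checking each atom:
  x1: nu = 1 > 0 -> no constraint.
  x2: nu = 7/3 > 0 -> no constraint.
  x3: nu = 5/3 > 0 -> no constraint.
  x4: nu = 0, mu = 4 > 0 -> violates mu << nu.
The atom(s) x4 violate the condition (nu = 0 but mu > 0). Therefore mu is NOT absolutely continuous w.r.t. nu.

no


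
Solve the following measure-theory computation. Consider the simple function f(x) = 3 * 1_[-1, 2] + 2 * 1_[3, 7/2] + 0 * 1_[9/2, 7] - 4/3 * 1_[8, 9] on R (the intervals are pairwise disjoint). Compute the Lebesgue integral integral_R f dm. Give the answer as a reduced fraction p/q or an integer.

For a simple function f = sum_i c_i * 1_{A_i} with disjoint A_i,
  integral f dm = sum_i c_i * m(A_i).
Lengths of the A_i:
  m(A_1) = 2 - (-1) = 3.
  m(A_2) = 7/2 - 3 = 1/2.
  m(A_3) = 7 - 9/2 = 5/2.
  m(A_4) = 9 - 8 = 1.
Contributions c_i * m(A_i):
  (3) * (3) = 9.
  (2) * (1/2) = 1.
  (0) * (5/2) = 0.
  (-4/3) * (1) = -4/3.
Total: 9 + 1 + 0 - 4/3 = 26/3.

26/3


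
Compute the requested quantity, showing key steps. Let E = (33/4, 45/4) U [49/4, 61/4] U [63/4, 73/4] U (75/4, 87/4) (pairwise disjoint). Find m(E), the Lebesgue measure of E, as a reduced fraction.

For pairwise disjoint intervals, m(union_i I_i) = sum_i m(I_i),
and m is invariant under swapping open/closed endpoints (single points have measure 0).
So m(E) = sum_i (b_i - a_i).
  I_1 has length 45/4 - 33/4 = 3.
  I_2 has length 61/4 - 49/4 = 3.
  I_3 has length 73/4 - 63/4 = 5/2.
  I_4 has length 87/4 - 75/4 = 3.
Summing:
  m(E) = 3 + 3 + 5/2 + 3 = 23/2.

23/2


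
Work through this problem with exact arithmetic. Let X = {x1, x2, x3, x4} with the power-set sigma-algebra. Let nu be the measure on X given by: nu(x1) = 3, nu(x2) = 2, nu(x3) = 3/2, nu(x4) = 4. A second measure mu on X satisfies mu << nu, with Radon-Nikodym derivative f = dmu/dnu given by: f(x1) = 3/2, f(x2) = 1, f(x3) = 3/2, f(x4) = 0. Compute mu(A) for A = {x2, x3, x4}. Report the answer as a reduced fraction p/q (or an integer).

By the defining property of the Radon-Nikodym derivative, for every measurable set A,
  mu(A) = integral_A f dnu.
Since nu is a discrete measure concentrated on the atoms of X, the integral over A reduces to the sum
  mu(A) = sum_{x in A} f(x) * nu({x}).
Computing each term:
  x2: f(x2) * nu(x2) = 1 * 2 = 2.
  x3: f(x3) * nu(x3) = 3/2 * 3/2 = 9/4.
  x4: f(x4) * nu(x4) = 0 * 4 = 0.
Summing: mu(A) = 2 + 9/4 + 0 = 17/4.

17/4


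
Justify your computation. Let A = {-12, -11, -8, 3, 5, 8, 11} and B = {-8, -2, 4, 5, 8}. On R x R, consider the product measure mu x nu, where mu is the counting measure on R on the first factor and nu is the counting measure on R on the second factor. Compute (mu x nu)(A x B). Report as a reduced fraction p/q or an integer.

For a measurable rectangle A x B, the product measure satisfies
  (mu x nu)(A x B) = mu(A) * nu(B).
  mu(A) = 7.
  nu(B) = 5.
  (mu x nu)(A x B) = 7 * 5 = 35.

35


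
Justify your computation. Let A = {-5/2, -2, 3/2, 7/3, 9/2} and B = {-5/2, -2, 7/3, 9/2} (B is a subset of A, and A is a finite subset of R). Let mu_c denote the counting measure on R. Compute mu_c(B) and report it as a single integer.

Counting measure assigns mu_c(E) = |E| (number of elements) when E is finite.
B has 4 element(s), so mu_c(B) = 4.

4


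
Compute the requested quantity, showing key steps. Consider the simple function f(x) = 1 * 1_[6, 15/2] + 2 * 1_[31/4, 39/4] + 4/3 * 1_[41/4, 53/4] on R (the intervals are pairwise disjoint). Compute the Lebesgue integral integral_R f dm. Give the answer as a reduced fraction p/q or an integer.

For a simple function f = sum_i c_i * 1_{A_i} with disjoint A_i,
  integral f dm = sum_i c_i * m(A_i).
Lengths of the A_i:
  m(A_1) = 15/2 - 6 = 3/2.
  m(A_2) = 39/4 - 31/4 = 2.
  m(A_3) = 53/4 - 41/4 = 3.
Contributions c_i * m(A_i):
  (1) * (3/2) = 3/2.
  (2) * (2) = 4.
  (4/3) * (3) = 4.
Total: 3/2 + 4 + 4 = 19/2.

19/2


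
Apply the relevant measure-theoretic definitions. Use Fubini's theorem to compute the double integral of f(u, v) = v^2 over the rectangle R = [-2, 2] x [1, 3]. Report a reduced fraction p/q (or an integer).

f(u, v) is a tensor product of a function of u and a function of v, and both factors are bounded continuous (hence Lebesgue integrable) on the rectangle, so Fubini's theorem applies:
  integral_R f d(m x m) = (integral_a1^b1 1 du) * (integral_a2^b2 v^2 dv).
Inner integral in u: integral_{-2}^{2} 1 du = (2^1 - (-2)^1)/1
  = 4.
Inner integral in v: integral_{1}^{3} v^2 dv = (3^3 - 1^3)/3
  = 26/3.
Product: (4) * (26/3) = 104/3.

104/3


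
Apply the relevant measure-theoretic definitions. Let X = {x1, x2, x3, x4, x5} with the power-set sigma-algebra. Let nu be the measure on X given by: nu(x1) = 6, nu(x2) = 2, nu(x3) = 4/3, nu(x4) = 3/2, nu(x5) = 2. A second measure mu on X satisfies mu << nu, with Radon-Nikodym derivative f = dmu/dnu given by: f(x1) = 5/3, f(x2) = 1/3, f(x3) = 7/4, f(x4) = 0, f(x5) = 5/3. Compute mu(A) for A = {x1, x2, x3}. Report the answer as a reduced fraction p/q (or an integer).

By the defining property of the Radon-Nikodym derivative, for every measurable set A,
  mu(A) = integral_A f dnu.
Since nu is a discrete measure concentrated on the atoms of X, the integral over A reduces to the sum
  mu(A) = sum_{x in A} f(x) * nu({x}).
Computing each term:
  x1: f(x1) * nu(x1) = 5/3 * 6 = 10.
  x2: f(x2) * nu(x2) = 1/3 * 2 = 2/3.
  x3: f(x3) * nu(x3) = 7/4 * 4/3 = 7/3.
Summing: mu(A) = 10 + 2/3 + 7/3 = 13.

13


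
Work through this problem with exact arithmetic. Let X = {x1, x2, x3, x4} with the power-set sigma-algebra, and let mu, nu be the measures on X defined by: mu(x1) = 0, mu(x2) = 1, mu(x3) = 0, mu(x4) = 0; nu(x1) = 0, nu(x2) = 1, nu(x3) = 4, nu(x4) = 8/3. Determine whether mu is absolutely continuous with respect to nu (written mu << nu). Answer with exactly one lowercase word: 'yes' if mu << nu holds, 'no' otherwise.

mu << nu means: every nu-null measurable set is also mu-null; equivalently, for every atom x, if nu({x}) = 0 then mu({x}) = 0.
Checking each atom:
  x1: nu = 0, mu = 0 -> consistent with mu << nu.
  x2: nu = 1 > 0 -> no constraint.
  x3: nu = 4 > 0 -> no constraint.
  x4: nu = 8/3 > 0 -> no constraint.
No atom violates the condition. Therefore mu << nu.

yes


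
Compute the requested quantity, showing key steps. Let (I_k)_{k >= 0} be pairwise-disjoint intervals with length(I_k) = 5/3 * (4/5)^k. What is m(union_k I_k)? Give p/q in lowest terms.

By countable additivity of the Lebesgue measure on pairwise disjoint measurable sets,
  m(union_{k >= 0} I_k) = sum_{k >= 0} m(I_k) = sum_{k >= 0} a * r^k,
  with a = 5/3 and r = 4/5.
Since 0 < r = 4/5 < 1, the geometric series converges:
  sum_{k >= 0} a * r^k = a / (1 - r).
  = 5/3 / (1 - 4/5)
  = 5/3 / (1/5)
  = 25/3.

25/3


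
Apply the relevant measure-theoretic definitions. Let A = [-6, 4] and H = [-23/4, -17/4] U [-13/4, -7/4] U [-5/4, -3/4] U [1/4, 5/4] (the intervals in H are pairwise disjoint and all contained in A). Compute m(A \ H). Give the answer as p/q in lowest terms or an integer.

The ambient interval has length m(A) = 4 - (-6) = 10.
Since the holes are disjoint and sit inside A, by finite additivity
  m(H) = sum_i (b_i - a_i), and m(A \ H) = m(A) - m(H).
Computing the hole measures:
  m(H_1) = -17/4 - (-23/4) = 3/2.
  m(H_2) = -7/4 - (-13/4) = 3/2.
  m(H_3) = -3/4 - (-5/4) = 1/2.
  m(H_4) = 5/4 - 1/4 = 1.
Summed: m(H) = 3/2 + 3/2 + 1/2 + 1 = 9/2.
So m(A \ H) = 10 - 9/2 = 11/2.

11/2


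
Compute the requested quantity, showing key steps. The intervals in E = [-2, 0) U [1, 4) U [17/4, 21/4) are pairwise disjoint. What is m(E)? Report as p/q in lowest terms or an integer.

For pairwise disjoint intervals, m(union_i I_i) = sum_i m(I_i),
and m is invariant under swapping open/closed endpoints (single points have measure 0).
So m(E) = sum_i (b_i - a_i).
  I_1 has length 0 - (-2) = 2.
  I_2 has length 4 - 1 = 3.
  I_3 has length 21/4 - 17/4 = 1.
Summing:
  m(E) = 2 + 3 + 1 = 6.

6


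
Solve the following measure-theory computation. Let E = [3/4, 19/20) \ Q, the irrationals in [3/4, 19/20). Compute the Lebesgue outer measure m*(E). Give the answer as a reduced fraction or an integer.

The interval I = [3/4, 19/20) has m(I) = 19/20 - 3/4 = 1/5 (endpoints are measure-zero, so open/closed/half-open agree). Write I = (I cap Q) u (I \ Q). The rationals in I are countable, so m*(I cap Q) = 0 (cover each rational by intervals whose total length is arbitrarily small). By countable subadditivity m*(I) <= m*(I cap Q) + m*(I \ Q), hence m*(I \ Q) >= m(I) = 1/5. The reverse inequality m*(I \ Q) <= m*(I) = 1/5 is trivial since (I \ Q) is a subset of I. Therefore m*(I \ Q) = 1/5.

1/5


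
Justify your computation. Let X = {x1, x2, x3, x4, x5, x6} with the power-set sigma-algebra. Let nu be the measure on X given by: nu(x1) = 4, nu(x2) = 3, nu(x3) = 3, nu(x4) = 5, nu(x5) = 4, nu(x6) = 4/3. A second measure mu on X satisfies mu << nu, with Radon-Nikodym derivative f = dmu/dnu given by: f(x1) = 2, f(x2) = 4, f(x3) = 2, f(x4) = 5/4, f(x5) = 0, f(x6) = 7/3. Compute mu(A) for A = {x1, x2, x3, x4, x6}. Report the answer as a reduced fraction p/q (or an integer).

By the defining property of the Radon-Nikodym derivative, for every measurable set A,
  mu(A) = integral_A f dnu.
Since nu is a discrete measure concentrated on the atoms of X, the integral over A reduces to the sum
  mu(A) = sum_{x in A} f(x) * nu({x}).
Computing each term:
  x1: f(x1) * nu(x1) = 2 * 4 = 8.
  x2: f(x2) * nu(x2) = 4 * 3 = 12.
  x3: f(x3) * nu(x3) = 2 * 3 = 6.
  x4: f(x4) * nu(x4) = 5/4 * 5 = 25/4.
  x6: f(x6) * nu(x6) = 7/3 * 4/3 = 28/9.
Summing: mu(A) = 8 + 12 + 6 + 25/4 + 28/9 = 1273/36.

1273/36


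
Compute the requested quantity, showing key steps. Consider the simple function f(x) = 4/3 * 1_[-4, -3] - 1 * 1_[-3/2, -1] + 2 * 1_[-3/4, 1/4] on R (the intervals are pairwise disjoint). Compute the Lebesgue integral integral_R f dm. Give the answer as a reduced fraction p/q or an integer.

For a simple function f = sum_i c_i * 1_{A_i} with disjoint A_i,
  integral f dm = sum_i c_i * m(A_i).
Lengths of the A_i:
  m(A_1) = -3 - (-4) = 1.
  m(A_2) = -1 - (-3/2) = 1/2.
  m(A_3) = 1/4 - (-3/4) = 1.
Contributions c_i * m(A_i):
  (4/3) * (1) = 4/3.
  (-1) * (1/2) = -1/2.
  (2) * (1) = 2.
Total: 4/3 - 1/2 + 2 = 17/6.

17/6


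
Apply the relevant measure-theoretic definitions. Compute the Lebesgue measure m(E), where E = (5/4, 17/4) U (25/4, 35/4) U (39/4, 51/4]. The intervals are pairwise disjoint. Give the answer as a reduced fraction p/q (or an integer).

For pairwise disjoint intervals, m(union_i I_i) = sum_i m(I_i),
and m is invariant under swapping open/closed endpoints (single points have measure 0).
So m(E) = sum_i (b_i - a_i).
  I_1 has length 17/4 - 5/4 = 3.
  I_2 has length 35/4 - 25/4 = 5/2.
  I_3 has length 51/4 - 39/4 = 3.
Summing:
  m(E) = 3 + 5/2 + 3 = 17/2.

17/2


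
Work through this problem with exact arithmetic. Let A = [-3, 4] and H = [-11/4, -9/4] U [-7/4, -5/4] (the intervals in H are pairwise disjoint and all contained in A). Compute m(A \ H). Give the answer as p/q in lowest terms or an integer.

The ambient interval has length m(A) = 4 - (-3) = 7.
Since the holes are disjoint and sit inside A, by finite additivity
  m(H) = sum_i (b_i - a_i), and m(A \ H) = m(A) - m(H).
Computing the hole measures:
  m(H_1) = -9/4 - (-11/4) = 1/2.
  m(H_2) = -5/4 - (-7/4) = 1/2.
Summed: m(H) = 1/2 + 1/2 = 1.
So m(A \ H) = 7 - 1 = 6.

6


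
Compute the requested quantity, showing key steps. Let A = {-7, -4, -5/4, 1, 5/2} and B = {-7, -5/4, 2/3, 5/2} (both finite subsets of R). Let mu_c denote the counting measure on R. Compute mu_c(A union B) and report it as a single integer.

Counting measure on a finite set equals cardinality. By inclusion-exclusion, |A union B| = |A| + |B| - |A cap B|.
|A| = 5, |B| = 4, |A cap B| = 3.
So mu_c(A union B) = 5 + 4 - 3 = 6.

6


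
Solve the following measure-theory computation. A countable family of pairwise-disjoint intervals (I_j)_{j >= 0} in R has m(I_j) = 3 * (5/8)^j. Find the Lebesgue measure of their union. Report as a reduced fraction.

By countable additivity of the Lebesgue measure on pairwise disjoint measurable sets,
  m(union_{j >= 0} I_j) = sum_{j >= 0} m(I_j) = sum_{j >= 0} a * r^j,
  with a = 3 and r = 5/8.
Since 0 < r = 5/8 < 1, the geometric series converges:
  sum_{j >= 0} a * r^j = a / (1 - r).
  = 3 / (1 - 5/8)
  = 3 / (3/8)
  = 8.

8


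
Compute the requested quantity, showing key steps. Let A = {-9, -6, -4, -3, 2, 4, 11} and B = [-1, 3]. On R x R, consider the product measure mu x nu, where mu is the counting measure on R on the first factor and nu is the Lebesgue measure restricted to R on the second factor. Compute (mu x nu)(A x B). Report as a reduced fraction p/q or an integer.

For a measurable rectangle A x B, the product measure satisfies
  (mu x nu)(A x B) = mu(A) * nu(B).
  mu(A) = 7.
  nu(B) = 4.
  (mu x nu)(A x B) = 7 * 4 = 28.

28


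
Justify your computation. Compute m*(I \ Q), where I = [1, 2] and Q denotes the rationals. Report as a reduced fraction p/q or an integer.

The interval I = [1, 2] has m(I) = 2 - 1 = 1 (endpoints are measure-zero, so open/closed/half-open agree). Write I = (I cap Q) u (I \ Q). The rationals in I are countable, so m*(I cap Q) = 0 (cover each rational by intervals whose total length is arbitrarily small). By countable subadditivity m*(I) <= m*(I cap Q) + m*(I \ Q), hence m*(I \ Q) >= m(I) = 1. The reverse inequality m*(I \ Q) <= m*(I) = 1 is trivial since (I \ Q) is a subset of I. Therefore m*(I \ Q) = 1.

1


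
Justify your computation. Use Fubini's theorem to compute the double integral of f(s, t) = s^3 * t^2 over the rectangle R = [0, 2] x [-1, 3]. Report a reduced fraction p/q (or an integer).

f(s, t) is a tensor product of a function of s and a function of t, and both factors are bounded continuous (hence Lebesgue integrable) on the rectangle, so Fubini's theorem applies:
  integral_R f d(m x m) = (integral_a1^b1 s^3 ds) * (integral_a2^b2 t^2 dt).
Inner integral in s: integral_{0}^{2} s^3 ds = (2^4 - 0^4)/4
  = 4.
Inner integral in t: integral_{-1}^{3} t^2 dt = (3^3 - (-1)^3)/3
  = 28/3.
Product: (4) * (28/3) = 112/3.

112/3


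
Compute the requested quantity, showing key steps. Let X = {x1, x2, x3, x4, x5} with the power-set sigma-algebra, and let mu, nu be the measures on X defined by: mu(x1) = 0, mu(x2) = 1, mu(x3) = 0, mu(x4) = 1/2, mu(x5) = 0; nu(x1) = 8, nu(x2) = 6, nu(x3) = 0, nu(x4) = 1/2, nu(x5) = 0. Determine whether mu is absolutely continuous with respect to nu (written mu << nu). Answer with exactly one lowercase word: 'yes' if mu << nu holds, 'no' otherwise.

mu << nu means: every nu-null measurable set is also mu-null; equivalently, for every atom x, if nu({x}) = 0 then mu({x}) = 0.
Checking each atom:
  x1: nu = 8 > 0 -> no constraint.
  x2: nu = 6 > 0 -> no constraint.
  x3: nu = 0, mu = 0 -> consistent with mu << nu.
  x4: nu = 1/2 > 0 -> no constraint.
  x5: nu = 0, mu = 0 -> consistent with mu << nu.
No atom violates the condition. Therefore mu << nu.

yes


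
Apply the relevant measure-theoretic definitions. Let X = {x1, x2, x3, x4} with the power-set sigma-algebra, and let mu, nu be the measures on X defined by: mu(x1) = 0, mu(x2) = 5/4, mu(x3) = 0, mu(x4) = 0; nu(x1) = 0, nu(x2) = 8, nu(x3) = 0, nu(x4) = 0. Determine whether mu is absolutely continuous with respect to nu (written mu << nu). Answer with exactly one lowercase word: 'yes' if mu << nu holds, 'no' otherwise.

mu << nu means: every nu-null measurable set is also mu-null; equivalently, for every atom x, if nu({x}) = 0 then mu({x}) = 0.
Checking each atom:
  x1: nu = 0, mu = 0 -> consistent with mu << nu.
  x2: nu = 8 > 0 -> no constraint.
  x3: nu = 0, mu = 0 -> consistent with mu << nu.
  x4: nu = 0, mu = 0 -> consistent with mu << nu.
No atom violates the condition. Therefore mu << nu.

yes


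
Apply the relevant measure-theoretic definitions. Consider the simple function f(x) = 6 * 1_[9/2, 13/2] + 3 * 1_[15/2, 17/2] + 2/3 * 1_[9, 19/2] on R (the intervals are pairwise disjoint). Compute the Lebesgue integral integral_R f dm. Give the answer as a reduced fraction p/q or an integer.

For a simple function f = sum_i c_i * 1_{A_i} with disjoint A_i,
  integral f dm = sum_i c_i * m(A_i).
Lengths of the A_i:
  m(A_1) = 13/2 - 9/2 = 2.
  m(A_2) = 17/2 - 15/2 = 1.
  m(A_3) = 19/2 - 9 = 1/2.
Contributions c_i * m(A_i):
  (6) * (2) = 12.
  (3) * (1) = 3.
  (2/3) * (1/2) = 1/3.
Total: 12 + 3 + 1/3 = 46/3.

46/3


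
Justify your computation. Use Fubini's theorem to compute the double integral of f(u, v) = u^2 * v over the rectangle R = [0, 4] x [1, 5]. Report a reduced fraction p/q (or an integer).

f(u, v) is a tensor product of a function of u and a function of v, and both factors are bounded continuous (hence Lebesgue integrable) on the rectangle, so Fubini's theorem applies:
  integral_R f d(m x m) = (integral_a1^b1 u^2 du) * (integral_a2^b2 v dv).
Inner integral in u: integral_{0}^{4} u^2 du = (4^3 - 0^3)/3
  = 64/3.
Inner integral in v: integral_{1}^{5} v dv = (5^2 - 1^2)/2
  = 12.
Product: (64/3) * (12) = 256.

256


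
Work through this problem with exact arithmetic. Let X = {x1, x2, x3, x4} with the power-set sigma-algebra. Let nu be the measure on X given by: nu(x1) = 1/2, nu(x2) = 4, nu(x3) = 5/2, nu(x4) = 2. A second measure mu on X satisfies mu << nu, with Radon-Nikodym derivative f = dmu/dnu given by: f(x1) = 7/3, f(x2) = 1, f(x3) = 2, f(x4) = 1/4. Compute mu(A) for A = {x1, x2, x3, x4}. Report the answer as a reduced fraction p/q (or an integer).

By the defining property of the Radon-Nikodym derivative, for every measurable set A,
  mu(A) = integral_A f dnu.
Since nu is a discrete measure concentrated on the atoms of X, the integral over A reduces to the sum
  mu(A) = sum_{x in A} f(x) * nu({x}).
Computing each term:
  x1: f(x1) * nu(x1) = 7/3 * 1/2 = 7/6.
  x2: f(x2) * nu(x2) = 1 * 4 = 4.
  x3: f(x3) * nu(x3) = 2 * 5/2 = 5.
  x4: f(x4) * nu(x4) = 1/4 * 2 = 1/2.
Summing: mu(A) = 7/6 + 4 + 5 + 1/2 = 32/3.

32/3


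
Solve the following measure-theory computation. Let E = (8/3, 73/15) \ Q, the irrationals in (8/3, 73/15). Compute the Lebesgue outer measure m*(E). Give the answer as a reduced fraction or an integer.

The interval I = (8/3, 73/15) has m(I) = 73/15 - 8/3 = 11/5 (endpoints are measure-zero, so open/closed/half-open agree). Write I = (I cap Q) u (I \ Q). The rationals in I are countable, so m*(I cap Q) = 0 (cover each rational by intervals whose total length is arbitrarily small). By countable subadditivity m*(I) <= m*(I cap Q) + m*(I \ Q), hence m*(I \ Q) >= m(I) = 11/5. The reverse inequality m*(I \ Q) <= m*(I) = 11/5 is trivial since (I \ Q) is a subset of I. Therefore m*(I \ Q) = 11/5.

11/5


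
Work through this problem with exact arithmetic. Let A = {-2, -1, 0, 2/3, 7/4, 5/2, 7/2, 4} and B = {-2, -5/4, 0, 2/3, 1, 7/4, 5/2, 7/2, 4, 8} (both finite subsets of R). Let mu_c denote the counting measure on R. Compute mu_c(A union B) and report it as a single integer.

Counting measure on a finite set equals cardinality. By inclusion-exclusion, |A union B| = |A| + |B| - |A cap B|.
|A| = 8, |B| = 10, |A cap B| = 7.
So mu_c(A union B) = 8 + 10 - 7 = 11.

11


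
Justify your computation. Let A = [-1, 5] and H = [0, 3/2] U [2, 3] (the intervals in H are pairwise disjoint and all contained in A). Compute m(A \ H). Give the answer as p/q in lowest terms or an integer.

The ambient interval has length m(A) = 5 - (-1) = 6.
Since the holes are disjoint and sit inside A, by finite additivity
  m(H) = sum_i (b_i - a_i), and m(A \ H) = m(A) - m(H).
Computing the hole measures:
  m(H_1) = 3/2 - 0 = 3/2.
  m(H_2) = 3 - 2 = 1.
Summed: m(H) = 3/2 + 1 = 5/2.
So m(A \ H) = 6 - 5/2 = 7/2.

7/2


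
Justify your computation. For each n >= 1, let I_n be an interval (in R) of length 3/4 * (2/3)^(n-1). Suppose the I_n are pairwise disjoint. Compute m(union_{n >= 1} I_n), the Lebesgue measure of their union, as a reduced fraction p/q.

By countable additivity of the Lebesgue measure on pairwise disjoint measurable sets,
  m(union_{n >= 1} I_n) = sum_{n >= 1} m(I_n) = sum_{n >= 1} a * r^(n-1),
  with a = 3/4 and r = 2/3.
Since 0 < r = 2/3 < 1, the geometric series converges:
  sum_{n >= 1} a * r^(n-1) = a / (1 - r).
  = 3/4 / (1 - 2/3)
  = 3/4 / (1/3)
  = 9/4.

9/4


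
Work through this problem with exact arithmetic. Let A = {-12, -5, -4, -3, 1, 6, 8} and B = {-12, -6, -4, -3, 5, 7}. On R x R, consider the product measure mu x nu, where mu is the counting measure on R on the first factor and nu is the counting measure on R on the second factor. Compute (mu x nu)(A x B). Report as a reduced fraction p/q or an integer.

For a measurable rectangle A x B, the product measure satisfies
  (mu x nu)(A x B) = mu(A) * nu(B).
  mu(A) = 7.
  nu(B) = 6.
  (mu x nu)(A x B) = 7 * 6 = 42.

42


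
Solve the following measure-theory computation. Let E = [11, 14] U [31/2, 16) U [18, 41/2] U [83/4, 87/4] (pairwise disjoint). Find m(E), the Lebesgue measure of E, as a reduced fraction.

For pairwise disjoint intervals, m(union_i I_i) = sum_i m(I_i),
and m is invariant under swapping open/closed endpoints (single points have measure 0).
So m(E) = sum_i (b_i - a_i).
  I_1 has length 14 - 11 = 3.
  I_2 has length 16 - 31/2 = 1/2.
  I_3 has length 41/2 - 18 = 5/2.
  I_4 has length 87/4 - 83/4 = 1.
Summing:
  m(E) = 3 + 1/2 + 5/2 + 1 = 7.

7


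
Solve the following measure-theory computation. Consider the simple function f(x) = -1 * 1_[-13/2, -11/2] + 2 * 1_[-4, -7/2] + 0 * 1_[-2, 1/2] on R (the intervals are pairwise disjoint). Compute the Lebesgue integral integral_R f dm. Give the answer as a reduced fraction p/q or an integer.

For a simple function f = sum_i c_i * 1_{A_i} with disjoint A_i,
  integral f dm = sum_i c_i * m(A_i).
Lengths of the A_i:
  m(A_1) = -11/2 - (-13/2) = 1.
  m(A_2) = -7/2 - (-4) = 1/2.
  m(A_3) = 1/2 - (-2) = 5/2.
Contributions c_i * m(A_i):
  (-1) * (1) = -1.
  (2) * (1/2) = 1.
  (0) * (5/2) = 0.
Total: -1 + 1 + 0 = 0.

0
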